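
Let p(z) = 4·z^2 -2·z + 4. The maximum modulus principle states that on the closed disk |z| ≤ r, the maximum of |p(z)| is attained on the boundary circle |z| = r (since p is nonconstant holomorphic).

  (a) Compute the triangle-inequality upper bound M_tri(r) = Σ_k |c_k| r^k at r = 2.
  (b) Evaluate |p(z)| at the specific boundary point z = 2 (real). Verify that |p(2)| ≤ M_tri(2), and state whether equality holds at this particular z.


Coefficients: c_0 = 4, c_1 = -2, c_2 = 4. Radius r = 2.
Part (a). Triangle bound: M_tri(r) = Σ_k |c_k| r^k
  = |4|·2^0 + |-2|·2^1 + |4|·2^2
  = 4 + 4 + 16 = 24.
This bounds M(r) := max_{|z|=r} |p(z)| from above; equality holds iff all terms c_k z^k can be made to align in phase at a single z on |z|=r.
Part (b). At z = 2 (real, on the circle |z| = r):
  p(2) = (4)·2^0 + (-2)·2^1 + (4)·2^2 = 16.
  |p(2)| = 16.
Check: |p(2)| = 16 ≤ 24 = M_tri(2). ✓ Equality does not hold at z = 2 (the coefficients have mixed signs, so the terms do not all align in phase there).

M_tri(2) = 24; |p(2)| = 16; equality at z=2: no.


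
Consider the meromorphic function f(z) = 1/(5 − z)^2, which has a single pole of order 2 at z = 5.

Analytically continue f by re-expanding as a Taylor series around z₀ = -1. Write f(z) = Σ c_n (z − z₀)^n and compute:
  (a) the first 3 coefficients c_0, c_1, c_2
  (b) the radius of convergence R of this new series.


Let w = z − z₀, so z = z₀ + w.
Then 5 − z = 5 − (z₀ + w) = (5 − z₀) − w = 6 − w.
f(z) = 1/(6 − w)^2 = (1/(6)^2) · (1 − w/(6))^{−2}.
By the binomial series (1−u)^{−2} = Σ_{n≥0} C(n+1, 1) u^n for |u|<1, with u = w/(6):
  c_n = C(n+1, 1) / (6)^(n+2).
  c_0 = 1/(6)^2 = 1/36.
  c_1 = 2/(6)^3 = 1/108.
  c_2 = 3/(6)^4 = 1/432.
The series is valid for |w/d| < 1, i.e. |z − z₀| < |d|.
Radius of convergence: R = |5 − z₀| = |6| = 6 (distance from z₀ to the singularity z = 5).

c_0 = 1/36, c_1 = 1/108, c_2 = 1/432; R = 6.


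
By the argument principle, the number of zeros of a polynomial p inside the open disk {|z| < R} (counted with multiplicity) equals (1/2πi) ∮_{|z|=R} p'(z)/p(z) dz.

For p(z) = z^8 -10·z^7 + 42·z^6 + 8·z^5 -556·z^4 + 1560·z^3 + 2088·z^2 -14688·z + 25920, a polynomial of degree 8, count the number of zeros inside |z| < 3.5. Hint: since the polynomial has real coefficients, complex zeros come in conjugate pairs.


The zeros of p are: (3 + 3i), (3 - 3i), (2 + 2i), (2 - 2i), (-3 + 1i), (-3 - 1i), (3 + 3i), (3 - 3i).
Their magnitudes are: 4.243, 4.243, 2.828, 2.828, 3.162, 3.162, 4.243, 4.243.
Zeros with |z| < R = 3.5: (2 + 2i), (2 - 2i), (-3 + 1i), (-3 - 1i).
Count = 4.
By the argument principle, (1/2πi) ∮_{|z|=R} p'(z)/p(z) dz equals exactly this count.

Number of zeros inside |z| < 3.5: 4.


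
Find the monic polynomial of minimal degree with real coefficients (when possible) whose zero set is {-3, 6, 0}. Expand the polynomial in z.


The polynomial is p(z) = ∏_{α ∈ S} (z − α), where S = {-3, 6, 0}.
Expanding the product yields: p(z) = z^3 -3·z^2 -18·z.
The resulting polynomial has degree 3 and real coefficients as required.

p(z) = z^3 -3·z^2 -18·z.


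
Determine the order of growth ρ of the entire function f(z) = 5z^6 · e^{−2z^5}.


M(r) = max_{|z|=r} |5|·|z|^6·|e^{−2z^5}| = 5·r^6 · e^{2r^5} (the factors attain their maxima compatibly on |z|=r). Then log M(r) = log 5 + 6·log r + 2r^5, dominated by the last term, so log log M(r) ~ 5·log r. The polynomial factor 5z^6 contributes only a log r term and does not affect the order. ρ = 5.
Therefore ρ = 5.

Order ρ = 5.


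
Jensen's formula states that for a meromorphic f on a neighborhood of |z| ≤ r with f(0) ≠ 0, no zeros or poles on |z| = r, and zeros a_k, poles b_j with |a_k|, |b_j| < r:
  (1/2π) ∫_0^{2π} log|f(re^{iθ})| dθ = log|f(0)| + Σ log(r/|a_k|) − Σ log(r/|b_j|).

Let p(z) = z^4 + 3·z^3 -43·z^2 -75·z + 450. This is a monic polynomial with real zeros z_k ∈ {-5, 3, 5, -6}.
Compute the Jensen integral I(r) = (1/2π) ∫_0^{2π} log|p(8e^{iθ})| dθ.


Zeros: -6, -5, 3, 5; r = 8.
Inside |z| < r: -6, -5, 3, 5. Outside (|z| ≥ r): ∅.
p(0) = 450, so log|p(0)| = log(450) = 6.1092.
Apply Jensen: I(r) = log|p(0)| + Σ_k log(r/|z_k|), summed over zeros inside |z| < r.
  log(r/|z_k|) for z_k = -5: log(8/5) = 0.4700
  log(r/|z_k|) for z_k = 3: log(8/3) = 0.9808
  log(r/|z_k|) for z_k = 5: log(8/5) = 0.4700
  log(r/|z_k|) for z_k = -6: log(8/6) = 0.2877
Sum over inside zeros: 2.2085.
I(r) = log|p(0)| + (inside sum) = 6.1092 + 2.2085 = 8.3178.
Closed form (all zeros inside, monic): I(r) = n·log(r) = 4·log(8) = 8.3178. ✓

I(r) ≈ 8.3178.


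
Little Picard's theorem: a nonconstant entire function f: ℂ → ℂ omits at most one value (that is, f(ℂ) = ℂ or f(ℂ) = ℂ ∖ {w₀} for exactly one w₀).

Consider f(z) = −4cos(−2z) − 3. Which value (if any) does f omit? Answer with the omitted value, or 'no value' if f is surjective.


Little Picard bounds the complement of f(ℂ) to at most one point.
cos is entire and surjective onto ℂ: for every w ∈ ℂ, cos(ζ) = w has a solution ζ ∈ ℂ (e.g., via the complex inverse arccos). With ζ = −2z this gives z = ζ/(-2). Then -4·cos(−2z) takes every value in -4·ℂ = ℂ, and adding -3 is a bijection of ℂ. So f is surjective and omits no value. (Note: only on the real line is cos bounded by [−1, 1].)

Omitted value: no value.


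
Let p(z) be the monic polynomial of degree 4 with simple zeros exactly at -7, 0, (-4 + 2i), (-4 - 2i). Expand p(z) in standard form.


The polynomial is p(z) = ∏_{α ∈ S} (z − α), where S = {-7, 0, (-4 + 2i), (-4 - 2i)}.
Expanding the product yields: p(z) = z^4 + 15·z^3 + 76·z^2 + 140·z.
Note conjugate pairs combine to real quadratics: (z − (-4+2i))(z − (-4−2i)) = z² + 8z + 20.
The resulting polynomial has degree 4 and real coefficients as required.

p(z) = z^4 + 15·z^3 + 76·z^2 + 140·z.


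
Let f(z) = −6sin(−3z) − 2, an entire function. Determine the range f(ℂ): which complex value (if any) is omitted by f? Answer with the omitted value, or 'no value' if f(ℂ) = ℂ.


Little Picard bounds the complement of f(ℂ) to at most one point.
sin is entire and surjective onto ℂ: for every w ∈ ℂ, sin(ζ) = w has a solution ζ ∈ ℂ (e.g., via the complex inverse arcsin). With ζ = −3z this gives z = ζ/(-3). Then -6·sin(−3z) takes every value in -6·ℂ = ℂ, and adding -2 is a bijection of ℂ. So f is surjective and omits no value. (Note: only on the real line is sin bounded by [−1, 1].)

Omitted value: no value.


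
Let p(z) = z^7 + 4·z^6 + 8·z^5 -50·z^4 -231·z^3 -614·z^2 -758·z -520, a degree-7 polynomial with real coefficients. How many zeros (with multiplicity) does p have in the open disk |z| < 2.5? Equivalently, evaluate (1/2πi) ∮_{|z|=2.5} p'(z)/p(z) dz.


The zeros of p are: (-2 + 3i), (-2 - 3i), (-1 + 2i), (-1 - 2i), (-1 + 1i), (-1 - 1i), 4.
Their magnitudes are: 3.606, 3.606, 2.236, 2.236, 1.414, 1.414, 4.
Zeros with |z| < R = 2.5: (-1 + 2i), (-1 - 2i), (-1 + 1i), (-1 - 1i).
Count = 4.
By the argument principle, (1/2πi) ∮_{|z|=R} p'(z)/p(z) dz equals exactly this count.

Number of zeros inside |z| < 2.5: 4.


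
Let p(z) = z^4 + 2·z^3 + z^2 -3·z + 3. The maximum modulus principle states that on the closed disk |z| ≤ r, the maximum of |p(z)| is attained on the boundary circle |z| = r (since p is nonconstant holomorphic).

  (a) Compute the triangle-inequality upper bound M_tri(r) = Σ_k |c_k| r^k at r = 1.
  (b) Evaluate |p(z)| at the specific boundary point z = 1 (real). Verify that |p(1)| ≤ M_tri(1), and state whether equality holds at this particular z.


Coefficients: c_0 = 3, c_1 = -3, c_2 = 1, c_3 = 2, c_4 = 1. Radius r = 1.
Part (a). Triangle bound: M_tri(r) = Σ_k |c_k| r^k
  = |3|·1^0 + |-3|·1^1 + |1|·1^2 + |2|·1^3 + |1|·1^4
  = 3 + 3 + 1 + 2 + 1 = 10.
This bounds M(r) := max_{|z|=r} |p(z)| from above; equality holds iff all terms c_k z^k can be made to align in phase at a single z on |z|=r.
Part (b). At z = 1 (real, on the circle |z| = r):
  p(1) = (3)·1^0 + (-3)·1^1 + (1)·1^2 + (2)·1^3 + (1)·1^4 = 4.
  |p(1)| = 4.
Check: |p(1)| = 4 ≤ 10 = M_tri(1). ✓ Equality does not hold at z = 1 (the coefficients have mixed signs, so the terms do not all align in phase there).

M_tri(1) = 10; |p(1)| = 4; equality at z=1: no.


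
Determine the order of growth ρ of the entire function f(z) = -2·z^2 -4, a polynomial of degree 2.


|f(z)| ≤ Σ|c_k|·r^k = O(r^2) as r → ∞. Polynomial growth is O(e^{r^ε}) for every ε > 0 (since r^2/e^{r^ε} → 0), so ρ ≤ ε for all ε > 0, i.e. ρ = 0. Every nonconstant polynomial has order 0.
Therefore ρ = 0.

Order ρ = 0.


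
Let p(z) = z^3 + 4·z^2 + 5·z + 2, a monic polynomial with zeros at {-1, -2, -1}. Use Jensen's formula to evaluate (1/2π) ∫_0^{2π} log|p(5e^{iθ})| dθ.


Zeros: -2, -1, -1; r = 5.
Inside |z| < r: -2, -1, -1. Outside (|z| ≥ r): ∅.
p(0) = 2, so log|p(0)| = log(2) = 0.6931.
Apply Jensen: I(r) = log|p(0)| + Σ_k log(r/|z_k|), summed over zeros inside |z| < r.
  log(r/|z_k|) for z_k = -1: log(5/1) = 1.6094
  log(r/|z_k|) for z_k = -2: log(5/2) = 0.9163
  log(r/|z_k|) for z_k = -1: log(5/1) = 1.6094
Sum over inside zeros: 4.1352.
I(r) = log|p(0)| + (inside sum) = 0.6931 + 4.1352 = 4.8283.
Closed form (all zeros inside, monic): I(r) = n·log(r) = 3·log(5) = 4.8283. ✓

I(r) ≈ 4.8283.


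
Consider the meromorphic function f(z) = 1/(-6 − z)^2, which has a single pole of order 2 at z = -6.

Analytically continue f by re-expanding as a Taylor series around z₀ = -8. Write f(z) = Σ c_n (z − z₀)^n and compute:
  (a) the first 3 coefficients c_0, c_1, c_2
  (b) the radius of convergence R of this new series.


Let w = z − z₀, so z = z₀ + w.
Then -6 − z = -6 − (z₀ + w) = (-6 − z₀) − w = 2 − w.
f(z) = 1/(2 − w)^2 = (1/(2)^2) · (1 − w/(2))^{−2}.
By the binomial series (1−u)^{−2} = Σ_{n≥0} C(n+1, 1) u^n for |u|<1, with u = w/(2):
  c_n = C(n+1, 1) / (2)^(n+2).
  c_0 = 1/(2)^2 = 1/4.
  c_1 = 2/(2)^3 = 1/4.
  c_2 = 3/(2)^4 = 3/16.
The series is valid for |w/d| < 1, i.e. |z − z₀| < |d|.
Radius of convergence: R = |-6 − z₀| = |2| = 2 (distance from z₀ to the singularity z = -6).

c_0 = 1/4, c_1 = 1/4, c_2 = 3/16; R = 2.


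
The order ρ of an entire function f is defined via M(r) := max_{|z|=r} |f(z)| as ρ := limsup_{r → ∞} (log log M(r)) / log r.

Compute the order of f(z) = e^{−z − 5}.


|e^{−z − 5}| = e^{Re(-1·z) + -5} ≤ e^{1|z|^1 + -5} = e^{1r^1 + -5} on |z| = r, so ρ ≤ 1. Choosing z on |z|=r so that -1·z is real positive (always possible by picking arg z appropriately) gives |f(z)| = e^{1r^1 + -5}, matching the bound. The additive constant -5 does not affect log log M(r) ~ 1·log r. Hence ρ = 1.
Therefore ρ = 1.

Order ρ = 1.


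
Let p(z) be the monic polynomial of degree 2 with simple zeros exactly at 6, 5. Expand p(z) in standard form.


The polynomial is p(z) = ∏_{α ∈ S} (z − α), where S = {6, 5}.
Expanding the product yields: p(z) = z^2 -11·z + 30.
The resulting polynomial has degree 2 and real coefficients as required.

p(z) = z^2 -11·z + 30.


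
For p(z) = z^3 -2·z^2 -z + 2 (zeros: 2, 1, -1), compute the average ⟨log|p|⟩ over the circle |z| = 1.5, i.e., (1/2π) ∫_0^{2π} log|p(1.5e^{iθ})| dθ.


Zeros: -1, 1, 2; r = 1.5.
Inside |z| < r: -1, 1. Outside (|z| ≥ r): 2.
p(0) = 2, so log|p(0)| = log(2) = 0.6931.
Apply Jensen: I(r) = log|p(0)| + Σ_k log(r/|z_k|), summed over zeros inside |z| < r.
  log(r/|z_k|) for z_k = 1: log(1.5/1) = 0.4055
  log(r/|z_k|) for z_k = -1: log(1.5/1) = 0.4055
  Outside zeros (2) contribute nothing to the Jensen sum.
Sum over inside zeros: 0.8109.
I(r) = log|p(0)| + (inside sum) = 0.6931 + 0.8109 = 1.5041.
Note: since some zeros are outside |z| ≤ r, the simplified n·log(r) form does NOT apply — only the inside zeros contribute.

I(r) ≈ 1.5041.


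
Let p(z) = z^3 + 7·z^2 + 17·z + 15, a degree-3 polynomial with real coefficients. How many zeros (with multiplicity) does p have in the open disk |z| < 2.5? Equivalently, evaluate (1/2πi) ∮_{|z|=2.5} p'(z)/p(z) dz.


The zeros of p are: -3, (-2 + 1i), (-2 - 1i).
Their magnitudes are: 3, 2.236, 2.236.
Zeros with |z| < R = 2.5: (-2 + 1i), (-2 - 1i).
Count = 2.
By the argument principle, (1/2πi) ∮_{|z|=R} p'(z)/p(z) dz equals exactly this count.

Number of zeros inside |z| < 2.5: 2.


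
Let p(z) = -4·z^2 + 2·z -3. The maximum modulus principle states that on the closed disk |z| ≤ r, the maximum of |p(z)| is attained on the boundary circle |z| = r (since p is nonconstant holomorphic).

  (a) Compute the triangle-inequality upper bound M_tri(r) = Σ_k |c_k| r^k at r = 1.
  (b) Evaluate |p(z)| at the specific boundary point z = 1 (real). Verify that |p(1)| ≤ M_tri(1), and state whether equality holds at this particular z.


Coefficients: c_0 = -3, c_1 = 2, c_2 = -4. Radius r = 1.
Part (a). Triangle bound: M_tri(r) = Σ_k |c_k| r^k
  = |-3|·1^0 + |2|·1^1 + |-4|·1^2
  = 3 + 2 + 4 = 9.
This bounds M(r) := max_{|z|=r} |p(z)| from above; equality holds iff all terms c_k z^k can be made to align in phase at a single z on |z|=r.
Part (b). At z = 1 (real, on the circle |z| = r):
  p(1) = (-3)·1^0 + (2)·1^1 + (-4)·1^2 = -5.
  |p(1)| = 5.
Check: |p(1)| = 5 ≤ 9 = M_tri(1). ✓ Equality does not hold at z = 1 (the coefficients have mixed signs, so the terms do not all align in phase there).

M_tri(1) = 9; |p(1)| = 5; equality at z=1: no.


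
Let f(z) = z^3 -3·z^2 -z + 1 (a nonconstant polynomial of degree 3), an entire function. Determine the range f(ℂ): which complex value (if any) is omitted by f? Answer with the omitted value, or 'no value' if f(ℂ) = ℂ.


Little Picard bounds the complement of f(ℂ) to at most one point.
For every w ∈ ℂ, the equation p(z) − w = 0 is a nonconstant polynomial in z and hence has at least one root by the fundamental theorem of algebra. So p is surjective onto ℂ, omitting no value.

Omitted value: no value.


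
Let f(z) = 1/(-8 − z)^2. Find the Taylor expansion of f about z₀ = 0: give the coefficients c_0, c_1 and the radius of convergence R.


Let w = z − z₀, so z = z₀ + w.
Then -8 − z = -8 − (z₀ + w) = (-8 − z₀) − w = -8 − w.
f(z) = 1/(-8 − w)^2 = (1/(-8)^2) · (1 − w/(-8))^{−2}.
By the binomial series (1−u)^{−2} = Σ_{n≥0} C(n+1, 1) u^n for |u|<1, with u = w/(-8):
  c_n = C(n+1, 1) / (-8)^(n+2).
  c_0 = 1/(-8)^2 = 1/64.
  c_1 = 2/(-8)^3 = -1/256.
The series is valid for |w/d| < 1, i.e. |z − z₀| < |d|.
Radius of convergence: R = |-8 − z₀| = |-8| = 8 (distance from z₀ to the singularity z = -8).

c_0 = 1/64, c_1 = -1/256; R = 8.


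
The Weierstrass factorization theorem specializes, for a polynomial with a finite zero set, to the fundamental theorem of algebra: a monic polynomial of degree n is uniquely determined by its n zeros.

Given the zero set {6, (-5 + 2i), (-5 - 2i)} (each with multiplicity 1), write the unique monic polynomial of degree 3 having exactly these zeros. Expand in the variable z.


The polynomial is p(z) = ∏_{α ∈ S} (z − α), where S = {6, (-5 + 2i), (-5 - 2i)}.
Expanding the product yields: p(z) = z^3 + 4·z^2 -31·z -174.
Note conjugate pairs combine to real quadratics: (z − (-5+2i))(z − (-5−2i)) = z² + 10z + 29.
The resulting polynomial has degree 3 and real coefficients as required.

p(z) = z^3 + 4·z^2 -31·z -174.


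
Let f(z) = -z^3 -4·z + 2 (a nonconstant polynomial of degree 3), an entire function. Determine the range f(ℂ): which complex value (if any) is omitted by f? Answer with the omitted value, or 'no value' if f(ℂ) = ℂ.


Little Picard bounds the complement of f(ℂ) to at most one point.
For every w ∈ ℂ, the equation p(z) − w = 0 is a nonconstant polynomial in z and hence has at least one root by the fundamental theorem of algebra. So p is surjective onto ℂ, omitting no value.

Omitted value: no value.


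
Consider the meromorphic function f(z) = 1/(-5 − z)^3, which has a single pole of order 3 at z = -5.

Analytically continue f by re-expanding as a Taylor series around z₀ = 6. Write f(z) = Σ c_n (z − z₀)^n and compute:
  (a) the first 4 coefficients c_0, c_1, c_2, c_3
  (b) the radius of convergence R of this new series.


Let w = z − z₀, so z = z₀ + w.
Then -5 − z = -5 − (z₀ + w) = (-5 − z₀) − w = -11 − w.
f(z) = 1/(-11 − w)^3 = (1/(-11)^3) · (1 − w/(-11))^{−3}.
By the binomial series (1−u)^{−3} = Σ_{n≥0} C(n+2, 2) u^n for |u|<1, with u = w/(-11):
  c_n = C(n+2, 2) / (-11)^(n+3).
  c_0 = 1/(-11)^3 = -1/1331.
  c_1 = 3/(-11)^4 = 3/14641.
  c_2 = 6/(-11)^5 = -6/161051.
  c_3 = 10/(-11)^6 = 10/1771561.
The series is valid for |w/d| < 1, i.e. |z − z₀| < |d|.
Radius of convergence: R = |-5 − z₀| = |-11| = 11 (distance from z₀ to the singularity z = -5).

c_0 = -1/1331, c_1 = 3/14641, c_2 = -6/161051, c_3 = 10/1771561; R = 11.


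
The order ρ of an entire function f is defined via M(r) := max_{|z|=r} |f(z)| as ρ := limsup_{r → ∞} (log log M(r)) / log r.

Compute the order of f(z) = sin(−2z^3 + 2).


Write sin(w) = (e^{iw} ± e^{−iw})/(2 or 2i), so |sin(w)| ≤ e^{|w|}. With w = −2z^3 + 2, |w| ≤ 2r^3 + 2 on |z|=r, giving M(r) ≤ e^{2r^3 + 2} and ρ ≤ 3. For the lower bound, choose z on |z|=r with -2z^3 purely imaginary of modulus 2r^3; then |sin(−2z^3 + 2)| grows like e^{2r^3}/2, so ρ ≥ 3. Hence ρ = 3.
Therefore ρ = 3.

Order ρ = 3.


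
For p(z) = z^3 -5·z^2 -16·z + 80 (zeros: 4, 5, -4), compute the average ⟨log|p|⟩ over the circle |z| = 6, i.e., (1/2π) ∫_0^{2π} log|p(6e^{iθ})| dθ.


Zeros: -4, 4, 5; r = 6.
Inside |z| < r: -4, 4, 5. Outside (|z| ≥ r): ∅.
p(0) = 80, so log|p(0)| = log(80) = 4.3820.
Apply Jensen: I(r) = log|p(0)| + Σ_k log(r/|z_k|), summed over zeros inside |z| < r.
  log(r/|z_k|) for z_k = 4: log(6/4) = 0.4055
  log(r/|z_k|) for z_k = 5: log(6/5) = 0.1823
  log(r/|z_k|) for z_k = -4: log(6/4) = 0.4055
Sum over inside zeros: 0.9933.
I(r) = log|p(0)| + (inside sum) = 4.3820 + 0.9933 = 5.3753.
Closed form (all zeros inside, monic): I(r) = n·log(r) = 3·log(6) = 5.3753. ✓

I(r) ≈ 5.3753.


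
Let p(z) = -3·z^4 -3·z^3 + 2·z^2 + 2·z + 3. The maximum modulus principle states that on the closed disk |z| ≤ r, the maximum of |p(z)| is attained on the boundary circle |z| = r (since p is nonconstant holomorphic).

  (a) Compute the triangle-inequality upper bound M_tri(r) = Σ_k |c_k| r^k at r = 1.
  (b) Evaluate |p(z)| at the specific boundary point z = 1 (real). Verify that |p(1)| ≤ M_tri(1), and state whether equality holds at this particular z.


Coefficients: c_0 = 3, c_1 = 2, c_2 = 2, c_3 = -3, c_4 = -3. Radius r = 1.
Part (a). Triangle bound: M_tri(r) = Σ_k |c_k| r^k
  = |3|·1^0 + |2|·1^1 + |2|·1^2 + |-3|·1^3 + |-3|·1^4
  = 3 + 2 + 2 + 3 + 3 = 13.
This bounds M(r) := max_{|z|=r} |p(z)| from above; equality holds iff all terms c_k z^k can be made to align in phase at a single z on |z|=r.
Part (b). At z = 1 (real, on the circle |z| = r):
  p(1) = (3)·1^0 + (2)·1^1 + (2)·1^2 + (-3)·1^3 + (-3)·1^4 = 1.
  |p(1)| = 1.
Check: |p(1)| = 1 ≤ 13 = M_tri(1). ✓ Equality does not hold at z = 1 (the coefficients have mixed signs, so the terms do not all align in phase there).

M_tri(1) = 13; |p(1)| = 1; equality at z=1: no.


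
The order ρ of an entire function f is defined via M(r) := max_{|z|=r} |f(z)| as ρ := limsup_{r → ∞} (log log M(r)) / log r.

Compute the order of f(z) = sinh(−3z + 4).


sinh(w) is a linear combination of e^{iw} and e^{−iw} (or e^w, e^{−w} in the hyperbolic case), so |sinh(w)| ≤ e^{|w|}. With w = −3z + 4, |w| ≤ 3|z| + 4 = 3r + 4 on |z| = r, giving M(r) ≤ e^{3r + 4}, so ρ ≤ 1. On a suitable ray (z = it for sin/cos; z = t for sinh/cosh, t real → ∞), |sinh(−3z + 4)| grows like e^{3|t|}/2, so ρ ≥ 1. Hence ρ = 1.
Therefore ρ = 1.

Order ρ = 1.


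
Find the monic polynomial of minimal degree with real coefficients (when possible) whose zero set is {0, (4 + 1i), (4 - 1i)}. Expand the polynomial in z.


The polynomial is p(z) = ∏_{α ∈ S} (z − α), where S = {0, (4 + 1i), (4 - 1i)}.
Expanding the product yields: p(z) = z^3 -8·z^2 + 17·z.
Note conjugate pairs combine to real quadratics: (z − (4+1i))(z − (4−1i)) = z² − 8z + 17.
The resulting polynomial has degree 3 and real coefficients as required.

p(z) = z^3 -8·z^2 + 17·z.


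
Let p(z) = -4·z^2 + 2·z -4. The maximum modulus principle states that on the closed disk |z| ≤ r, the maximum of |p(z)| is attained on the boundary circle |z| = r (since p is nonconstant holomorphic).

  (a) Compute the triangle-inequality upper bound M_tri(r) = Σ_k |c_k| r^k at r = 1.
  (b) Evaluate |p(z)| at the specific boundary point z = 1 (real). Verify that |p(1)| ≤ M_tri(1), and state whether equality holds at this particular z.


Coefficients: c_0 = -4, c_1 = 2, c_2 = -4. Radius r = 1.
Part (a). Triangle bound: M_tri(r) = Σ_k |c_k| r^k
  = |-4|·1^0 + |2|·1^1 + |-4|·1^2
  = 4 + 2 + 4 = 10.
This bounds M(r) := max_{|z|=r} |p(z)| from above; equality holds iff all terms c_k z^k can be made to align in phase at a single z on |z|=r.
Part (b). At z = 1 (real, on the circle |z| = r):
  p(1) = (-4)·1^0 + (2)·1^1 + (-4)·1^2 = -6.
  |p(1)| = 6.
Check: |p(1)| = 6 ≤ 10 = M_tri(1). ✓ Equality does not hold at z = 1 (the coefficients have mixed signs, so the terms do not all align in phase there).

M_tri(1) = 10; |p(1)| = 6; equality at z=1: no.


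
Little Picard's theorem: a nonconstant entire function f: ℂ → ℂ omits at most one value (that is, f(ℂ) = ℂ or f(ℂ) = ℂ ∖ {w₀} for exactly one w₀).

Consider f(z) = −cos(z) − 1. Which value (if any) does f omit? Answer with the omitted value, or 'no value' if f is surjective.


Little Picard bounds the complement of f(ℂ) to at most one point.
cos is entire and surjective onto ℂ: for every w ∈ ℂ, cos(ζ) = w has a solution ζ ∈ ℂ (e.g., via the complex inverse arccos). With ζ = z this gives z = ζ/(1). Then -1·cos(z) takes every value in -1·ℂ = ℂ, and adding -1 is a bijection of ℂ. So f is surjective and omits no value. (Note: only on the real line is cos bounded by [−1, 1].)

Omitted value: no value.


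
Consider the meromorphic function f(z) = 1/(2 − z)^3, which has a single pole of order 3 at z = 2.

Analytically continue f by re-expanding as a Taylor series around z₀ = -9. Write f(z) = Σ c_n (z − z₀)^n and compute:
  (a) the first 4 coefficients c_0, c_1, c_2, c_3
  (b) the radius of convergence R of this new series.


Let w = z − z₀, so z = z₀ + w.
Then 2 − z = 2 − (z₀ + w) = (2 − z₀) − w = 11 − w.
f(z) = 1/(11 − w)^3 = (1/(11)^3) · (1 − w/(11))^{−3}.
By the binomial series (1−u)^{−3} = Σ_{n≥0} C(n+2, 2) u^n for |u|<1, with u = w/(11):
  c_n = C(n+2, 2) / (11)^(n+3).
  c_0 = 1/(11)^3 = 1/1331.
  c_1 = 3/(11)^4 = 3/14641.
  c_2 = 6/(11)^5 = 6/161051.
  c_3 = 10/(11)^6 = 10/1771561.
The series is valid for |w/d| < 1, i.e. |z − z₀| < |d|.
Radius of convergence: R = |2 − z₀| = |11| = 11 (distance from z₀ to the singularity z = 2).

c_0 = 1/1331, c_1 = 3/14641, c_2 = 6/161051, c_3 = 10/1771561; R = 11.


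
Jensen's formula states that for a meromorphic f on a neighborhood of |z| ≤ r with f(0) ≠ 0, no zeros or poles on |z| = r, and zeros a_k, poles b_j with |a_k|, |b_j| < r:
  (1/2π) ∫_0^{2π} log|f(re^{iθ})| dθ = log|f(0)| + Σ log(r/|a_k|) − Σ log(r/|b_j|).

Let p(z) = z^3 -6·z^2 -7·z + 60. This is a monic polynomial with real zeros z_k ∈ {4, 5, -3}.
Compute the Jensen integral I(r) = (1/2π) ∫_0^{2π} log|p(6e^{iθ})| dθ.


Zeros: -3, 4, 5; r = 6.
Inside |z| < r: -3, 4, 5. Outside (|z| ≥ r): ∅.
p(0) = 60, so log|p(0)| = log(60) = 4.0943.
Apply Jensen: I(r) = log|p(0)| + Σ_k log(r/|z_k|), summed over zeros inside |z| < r.
  log(r/|z_k|) for z_k = 4: log(6/4) = 0.4055
  log(r/|z_k|) for z_k = 5: log(6/5) = 0.1823
  log(r/|z_k|) for z_k = -3: log(6/3) = 0.6931
Sum over inside zeros: 1.2809.
I(r) = log|p(0)| + (inside sum) = 4.0943 + 1.2809 = 5.3753.
Closed form (all zeros inside, monic): I(r) = n·log(r) = 3·log(6) = 5.3753. ✓

I(r) ≈ 5.3753.


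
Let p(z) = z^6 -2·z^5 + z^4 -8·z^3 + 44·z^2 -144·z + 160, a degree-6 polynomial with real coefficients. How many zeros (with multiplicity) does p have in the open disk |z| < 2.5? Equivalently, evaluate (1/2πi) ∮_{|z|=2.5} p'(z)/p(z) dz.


The zeros of p are: (1 + 2i), (1 - 2i), 2, 2, (-2 + 2i), (-2 - 2i).
Their magnitudes are: 2.236, 2.236, 2, 2, 2.828, 2.828.
Zeros with |z| < R = 2.5: (1 + 2i), (1 - 2i), 2, 2.
Count = 4.
By the argument principle, (1/2πi) ∮_{|z|=R} p'(z)/p(z) dz equals exactly this count.

Number of zeros inside |z| < 2.5: 4.


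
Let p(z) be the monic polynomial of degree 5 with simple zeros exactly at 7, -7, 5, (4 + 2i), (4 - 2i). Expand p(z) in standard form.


The polynomial is p(z) = ∏_{α ∈ S} (z − α), where S = {7, -7, 5, (4 + 2i), (4 - 2i)}.
Expanding the product yields: p(z) = z^5 -13·z^4 + 11·z^3 + 537·z^2 -2940·z + 4900.
Note conjugate pairs combine to real quadratics: (z − (4+2i))(z − (4−2i)) = z² − 8z + 20.
The resulting polynomial has degree 5 and real coefficients as required.

p(z) = z^5 -13·z^4 + 11·z^3 + 537·z^2 -2940·z + 4900.


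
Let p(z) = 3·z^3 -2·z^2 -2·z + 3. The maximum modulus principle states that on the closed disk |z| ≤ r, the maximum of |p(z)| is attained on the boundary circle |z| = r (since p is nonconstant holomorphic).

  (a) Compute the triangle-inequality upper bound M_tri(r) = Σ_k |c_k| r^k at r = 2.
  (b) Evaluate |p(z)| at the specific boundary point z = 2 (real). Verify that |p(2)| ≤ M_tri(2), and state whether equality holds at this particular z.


Coefficients: c_0 = 3, c_1 = -2, c_2 = -2, c_3 = 3. Radius r = 2.
Part (a). Triangle bound: M_tri(r) = Σ_k |c_k| r^k
  = |3|·2^0 + |-2|·2^1 + |-2|·2^2 + |3|·2^3
  = 3 + 4 + 8 + 24 = 39.
This bounds M(r) := max_{|z|=r} |p(z)| from above; equality holds iff all terms c_k z^k can be made to align in phase at a single z on |z|=r.
Part (b). At z = 2 (real, on the circle |z| = r):
  p(2) = (3)·2^0 + (-2)·2^1 + (-2)·2^2 + (3)·2^3 = 15.
  |p(2)| = 15.
Check: |p(2)| = 15 ≤ 39 = M_tri(2). ✓ Equality does not hold at z = 2 (the coefficients have mixed signs, so the terms do not all align in phase there).

M_tri(2) = 39; |p(2)| = 15; equality at z=2: no.


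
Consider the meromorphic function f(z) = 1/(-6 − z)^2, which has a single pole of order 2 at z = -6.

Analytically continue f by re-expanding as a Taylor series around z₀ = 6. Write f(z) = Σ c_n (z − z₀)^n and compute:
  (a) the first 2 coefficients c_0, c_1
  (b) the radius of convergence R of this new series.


Let w = z − z₀, so z = z₀ + w.
Then -6 − z = -6 − (z₀ + w) = (-6 − z₀) − w = -12 − w.
f(z) = 1/(-12 − w)^2 = (1/(-12)^2) · (1 − w/(-12))^{−2}.
By the binomial series (1−u)^{−2} = Σ_{n≥0} C(n+1, 1) u^n for |u|<1, with u = w/(-12):
  c_n = C(n+1, 1) / (-12)^(n+2).
  c_0 = 1/(-12)^2 = 1/144.
  c_1 = 2/(-12)^3 = -1/864.
The series is valid for |w/d| < 1, i.e. |z − z₀| < |d|.
Radius of convergence: R = |-6 − z₀| = |-12| = 12 (distance from z₀ to the singularity z = -6).

c_0 = 1/144, c_1 = -1/864; R = 12.


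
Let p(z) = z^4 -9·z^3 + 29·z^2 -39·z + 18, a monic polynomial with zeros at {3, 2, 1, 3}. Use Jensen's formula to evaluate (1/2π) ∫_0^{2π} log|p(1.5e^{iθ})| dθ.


Zeros: 1, 2, 3, 3; r = 1.5.
Inside |z| < r: 1. Outside (|z| ≥ r): 2, 3, 3.
p(0) = 18, so log|p(0)| = log(18) = 2.8904.
Apply Jensen: I(r) = log|p(0)| + Σ_k log(r/|z_k|), summed over zeros inside |z| < r.
  log(r/|z_k|) for z_k = 1: log(1.5/1) = 0.4055
  Outside zeros (2, 3, 3) contribute nothing to the Jensen sum.
Sum over inside zeros: 0.4055.
I(r) = log|p(0)| + (inside sum) = 2.8904 + 0.4055 = 3.2958.
Note: since some zeros are outside |z| ≤ r, the simplified n·log(r) form does NOT apply — only the inside zeros contribute.

I(r) ≈ 3.2958.


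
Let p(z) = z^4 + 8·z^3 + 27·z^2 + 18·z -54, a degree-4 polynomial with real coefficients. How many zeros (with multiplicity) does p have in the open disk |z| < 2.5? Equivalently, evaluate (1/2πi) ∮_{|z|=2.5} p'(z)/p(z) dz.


The zeros of p are: -3, 1, (-3 + 3i), (-3 - 3i).
Their magnitudes are: 3, 1, 4.243, 4.243.
Zeros with |z| < R = 2.5: 1.
Count = 1.
By the argument principle, (1/2πi) ∮_{|z|=R} p'(z)/p(z) dz equals exactly this count.

Number of zeros inside |z| < 2.5: 1.


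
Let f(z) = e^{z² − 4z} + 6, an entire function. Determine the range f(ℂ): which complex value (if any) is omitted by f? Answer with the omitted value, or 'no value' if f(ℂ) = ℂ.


Little Picard bounds the complement of f(ℂ) to at most one point.
The exponent g(z) = z² − 4z is a nonconstant polynomial, hence surjective onto ℂ. So e^{g(z)} takes every value in {e^w : w ∈ ℂ} = ℂ ∖ {0}. Adding 6 shifts the range to ℂ ∖ {6}. f omits exactly 6.

Omitted value: 6.


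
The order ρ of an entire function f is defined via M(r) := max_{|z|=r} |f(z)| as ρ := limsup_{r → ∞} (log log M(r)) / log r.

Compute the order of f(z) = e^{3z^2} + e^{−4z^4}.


Each summand is entire of order 2 and 4 respectively (as in the single-exponential case). The order of a sum is at most the max of the orders, so ρ ≤ 4. For the lower bound: on |z|=r choose arg z so that -4z^4 is real positive; then |e^{-4z^4}| = e^{4r^4} while |e^{3z^2}| ≤ e^{3r^2} = o(e^{4r^4}). So |f| ≥ e^{4r^4}(1 − o(1)) and ρ ≥ 4. Hence ρ = max(2, 4) = 4.
Therefore ρ = 4.

Order ρ = 4.


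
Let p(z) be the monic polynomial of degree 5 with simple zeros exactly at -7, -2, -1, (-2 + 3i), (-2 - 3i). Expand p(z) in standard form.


The polynomial is p(z) = ∏_{α ∈ S} (z − α), where S = {-7, -2, -1, (-2 + 3i), (-2 - 3i)}.
Expanding the product yields: p(z) = z^5 + 14·z^4 + 76·z^3 + 236·z^2 + 355·z + 182.
Note conjugate pairs combine to real quadratics: (z − (-2+3i))(z − (-2−3i)) = z² + 4z + 13.
The resulting polynomial has degree 5 and real coefficients as required.

p(z) = z^5 + 14·z^4 + 76·z^3 + 236·z^2 + 355·z + 182.


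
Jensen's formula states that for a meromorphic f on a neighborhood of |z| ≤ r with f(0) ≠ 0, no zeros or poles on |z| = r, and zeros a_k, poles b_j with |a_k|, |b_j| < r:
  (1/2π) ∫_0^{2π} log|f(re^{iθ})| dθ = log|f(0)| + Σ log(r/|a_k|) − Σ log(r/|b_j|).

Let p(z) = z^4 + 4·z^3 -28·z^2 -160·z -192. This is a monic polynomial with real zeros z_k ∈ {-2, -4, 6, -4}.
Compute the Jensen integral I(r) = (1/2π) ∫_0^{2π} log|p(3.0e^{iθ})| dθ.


Zeros: -4, -4, -2, 6; r = 3.0.
Inside |z| < r: -2. Outside (|z| ≥ r): -4, -4, 6.
p(0) = -192, so log|p(0)| = log(192) = 5.2575.
Apply Jensen: I(r) = log|p(0)| + Σ_k log(r/|z_k|), summed over zeros inside |z| < r.
  log(r/|z_k|) for z_k = -2: log(3.0/2) = 0.4055
  Outside zeros (-4, -4, 6) contribute nothing to the Jensen sum.
Sum over inside zeros: 0.4055.
I(r) = log|p(0)| + (inside sum) = 5.2575 + 0.4055 = 5.6630.
Note: since some zeros are outside |z| ≤ r, the simplified n·log(r) form does NOT apply — only the inside zeros contribute.

I(r) ≈ 5.6630.


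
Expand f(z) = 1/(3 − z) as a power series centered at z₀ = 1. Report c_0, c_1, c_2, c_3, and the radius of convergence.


Let w = z − z₀, so z = z₀ + w.
Then 3 − z = 3 − (z₀ + w) = (3 − z₀) − w = 2 − w.
f(z) = 1/(2 − w) = (1/(2)) · 1/(1 − w/(2)) = Σ_{n≥0} w^n / (2)^(n+1).
So c_n = 1/(2)^(n+1):
  c_0 = 1/(2)^1 = 1/2.
  c_1 = 1/(2)^2 = 1/4.
  c_2 = 1/(2)^3 = 1/8.
  c_3 = 1/(2)^4 = 1/16.
The series is valid for |w/d| < 1, i.e. |z − z₀| < |d|.
Radius of convergence: R = |3 − z₀| = |2| = 2 (distance from z₀ to the singularity z = 3).

c_0 = 1/2, c_1 = 1/4, c_2 = 1/8, c_3 = 1/16; R = 2.


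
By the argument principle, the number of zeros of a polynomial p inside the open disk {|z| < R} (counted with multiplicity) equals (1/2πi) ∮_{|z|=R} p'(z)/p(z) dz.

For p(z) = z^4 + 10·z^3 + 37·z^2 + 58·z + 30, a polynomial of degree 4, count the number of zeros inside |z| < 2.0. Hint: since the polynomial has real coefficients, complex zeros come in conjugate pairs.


The zeros of p are: (-3 + 1i), (-3 - 1i), -1, -3.
Their magnitudes are: 3.162, 3.162, 1, 3.
Zeros with |z| < R = 2.0: -1.
Count = 1.
By the argument principle, (1/2πi) ∮_{|z|=R} p'(z)/p(z) dz equals exactly this count.

Number of zeros inside |z| < 2.0: 1.


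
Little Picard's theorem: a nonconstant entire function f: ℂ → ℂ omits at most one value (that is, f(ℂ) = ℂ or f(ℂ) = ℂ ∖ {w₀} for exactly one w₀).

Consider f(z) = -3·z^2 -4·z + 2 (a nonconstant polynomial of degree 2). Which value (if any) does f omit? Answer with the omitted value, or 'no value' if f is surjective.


Little Picard bounds the complement of f(ℂ) to at most one point.
For every w ∈ ℂ, the equation p(z) − w = 0 is a nonconstant polynomial in z and hence has at least one root by the fundamental theorem of algebra. So p is surjective onto ℂ, omitting no value.

Omitted value: no value.


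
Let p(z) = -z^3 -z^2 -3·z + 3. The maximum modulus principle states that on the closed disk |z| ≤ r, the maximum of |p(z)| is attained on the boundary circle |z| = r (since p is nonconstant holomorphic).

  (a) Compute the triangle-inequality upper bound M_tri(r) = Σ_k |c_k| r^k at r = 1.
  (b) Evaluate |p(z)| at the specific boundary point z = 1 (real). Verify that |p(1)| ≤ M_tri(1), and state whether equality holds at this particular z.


Coefficients: c_0 = 3, c_1 = -3, c_2 = -1, c_3 = -1. Radius r = 1.
Part (a). Triangle bound: M_tri(r) = Σ_k |c_k| r^k
  = |3|·1^0 + |-3|·1^1 + |-1|·1^2 + |-1|·1^3
  = 3 + 3 + 1 + 1 = 8.
This bounds M(r) := max_{|z|=r} |p(z)| from above; equality holds iff all terms c_k z^k can be made to align in phase at a single z on |z|=r.
Part (b). At z = 1 (real, on the circle |z| = r):
  p(1) = (3)·1^0 + (-3)·1^1 + (-1)·1^2 + (-1)·1^3 = -2.
  |p(1)| = 2.
Check: |p(1)| = 2 ≤ 8 = M_tri(1). ✓ Equality does not hold at z = 1 (the coefficients have mixed signs, so the terms do not all align in phase there).

M_tri(1) = 8; |p(1)| = 2; equality at z=1: no.


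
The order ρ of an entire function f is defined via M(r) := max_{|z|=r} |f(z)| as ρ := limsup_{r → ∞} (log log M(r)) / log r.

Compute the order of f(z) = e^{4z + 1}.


|e^{4z + 1}| = e^{Re(4·z) + 1} ≤ e^{4|z|^1 + 1} = e^{4r^1 + 1} on |z| = r, so ρ ≤ 1. Choosing z on |z|=r so that 4·z is real positive (always possible by picking arg z appropriately) gives |f(z)| = e^{4r^1 + 1}, matching the bound. The additive constant 1 does not affect log log M(r) ~ 1·log r. Hence ρ = 1.
Therefore ρ = 1.

Order ρ = 1.


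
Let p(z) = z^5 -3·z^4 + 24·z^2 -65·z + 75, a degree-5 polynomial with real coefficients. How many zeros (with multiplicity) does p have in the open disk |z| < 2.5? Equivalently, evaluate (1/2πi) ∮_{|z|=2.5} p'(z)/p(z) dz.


The zeros of p are: (2 + 1i), (2 - 1i), (1 + 2i), (1 - 2i), -3.
Their magnitudes are: 2.236, 2.236, 2.236, 2.236, 3.
Zeros with |z| < R = 2.5: (2 + 1i), (2 - 1i), (1 + 2i), (1 - 2i).
Count = 4.
By the argument principle, (1/2πi) ∮_{|z|=R} p'(z)/p(z) dz equals exactly this count.

Number of zeros inside |z| < 2.5: 4.


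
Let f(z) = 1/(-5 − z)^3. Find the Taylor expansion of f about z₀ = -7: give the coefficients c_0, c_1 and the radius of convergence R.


Let w = z − z₀, so z = z₀ + w.
Then -5 − z = -5 − (z₀ + w) = (-5 − z₀) − w = 2 − w.
f(z) = 1/(2 − w)^3 = (1/(2)^3) · (1 − w/(2))^{−3}.
By the binomial series (1−u)^{−3} = Σ_{n≥0} C(n+2, 2) u^n for |u|<1, with u = w/(2):
  c_n = C(n+2, 2) / (2)^(n+3).
  c_0 = 1/(2)^3 = 1/8.
  c_1 = 3/(2)^4 = 3/16.
The series is valid for |w/d| < 1, i.e. |z − z₀| < |d|.
Radius of convergence: R = |-5 − z₀| = |2| = 2 (distance from z₀ to the singularity z = -5).

c_0 = 1/8, c_1 = 3/16; R = 2.


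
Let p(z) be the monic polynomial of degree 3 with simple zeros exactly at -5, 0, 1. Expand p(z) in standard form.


The polynomial is p(z) = ∏_{α ∈ S} (z − α), where S = {-5, 0, 1}.
Expanding the product yields: p(z) = z^3 + 4·z^2 -5·z.
The resulting polynomial has degree 3 and real coefficients as required.

p(z) = z^3 + 4·z^2 -5·z.


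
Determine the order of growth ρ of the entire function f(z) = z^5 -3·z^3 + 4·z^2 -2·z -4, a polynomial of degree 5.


|f(z)| ≤ Σ|c_k|·r^k = O(r^5) as r → ∞. Polynomial growth is O(e^{r^ε}) for every ε > 0 (since r^5/e^{r^ε} → 0), so ρ ≤ ε for all ε > 0, i.e. ρ = 0. Every nonconstant polynomial has order 0.
Therefore ρ = 0.

Order ρ = 0.


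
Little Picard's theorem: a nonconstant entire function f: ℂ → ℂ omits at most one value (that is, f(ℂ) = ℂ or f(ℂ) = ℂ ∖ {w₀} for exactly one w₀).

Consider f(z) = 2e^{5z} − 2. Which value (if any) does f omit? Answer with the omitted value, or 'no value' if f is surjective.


Little Picard bounds the complement of f(ℂ) to at most one point.
e^{5z} is never zero on ℂ, so 2·e^{5z} takes every value in ℂ ∖ {0}. Adding -2 shifts the range to ℂ ∖ {-2}. Thus f omits exactly the value -2.

Omitted value: -2.


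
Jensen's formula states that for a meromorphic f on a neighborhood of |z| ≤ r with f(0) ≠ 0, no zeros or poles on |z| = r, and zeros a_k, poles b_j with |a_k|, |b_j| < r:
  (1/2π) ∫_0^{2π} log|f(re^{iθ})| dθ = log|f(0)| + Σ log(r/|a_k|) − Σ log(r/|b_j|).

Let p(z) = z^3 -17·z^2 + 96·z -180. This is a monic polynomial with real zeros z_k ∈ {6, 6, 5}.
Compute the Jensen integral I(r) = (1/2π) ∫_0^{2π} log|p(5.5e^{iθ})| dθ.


Zeros: 5, 6, 6; r = 5.5.
Inside |z| < r: 5. Outside (|z| ≥ r): 6, 6.
p(0) = -180, so log|p(0)| = log(180) = 5.1930.
Apply Jensen: I(r) = log|p(0)| + Σ_k log(r/|z_k|), summed over zeros inside |z| < r.
  log(r/|z_k|) for z_k = 5: log(5.5/5) = 0.0953
  Outside zeros (6, 6) contribute nothing to the Jensen sum.
Sum over inside zeros: 0.0953.
I(r) = log|p(0)| + (inside sum) = 5.1930 + 0.0953 = 5.2883.
Note: since some zeros are outside |z| ≤ r, the simplified n·log(r) form does NOT apply — only the inside zeros contribute.

I(r) ≈ 5.2883.


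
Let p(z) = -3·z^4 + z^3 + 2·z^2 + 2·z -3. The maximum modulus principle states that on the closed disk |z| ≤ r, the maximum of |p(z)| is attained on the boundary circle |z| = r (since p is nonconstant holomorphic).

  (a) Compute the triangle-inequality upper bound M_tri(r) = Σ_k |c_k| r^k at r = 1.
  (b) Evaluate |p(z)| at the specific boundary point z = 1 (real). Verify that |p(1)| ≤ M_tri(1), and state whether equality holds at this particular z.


Coefficients: c_0 = -3, c_1 = 2, c_2 = 2, c_3 = 1, c_4 = -3. Radius r = 1.
Part (a). Triangle bound: M_tri(r) = Σ_k |c_k| r^k
  = |-3|·1^0 + |2|·1^1 + |2|·1^2 + |1|·1^3 + |-3|·1^4
  = 3 + 2 + 2 + 1 + 3 = 11.
This bounds M(r) := max_{|z|=r} |p(z)| from above; equality holds iff all terms c_k z^k can be made to align in phase at a single z on |z|=r.
Part (b). At z = 1 (real, on the circle |z| = r):
  p(1) = (-3)·1^0 + (2)·1^1 + (2)·1^2 + (1)·1^3 + (-3)·1^4 = -1.
  |p(1)| = 1.
Check: |p(1)| = 1 ≤ 11 = M_tri(1). ✓ Equality does not hold at z = 1 (the coefficients have mixed signs, so the terms do not all align in phase there).

M_tri(1) = 11; |p(1)| = 1; equality at z=1: no.


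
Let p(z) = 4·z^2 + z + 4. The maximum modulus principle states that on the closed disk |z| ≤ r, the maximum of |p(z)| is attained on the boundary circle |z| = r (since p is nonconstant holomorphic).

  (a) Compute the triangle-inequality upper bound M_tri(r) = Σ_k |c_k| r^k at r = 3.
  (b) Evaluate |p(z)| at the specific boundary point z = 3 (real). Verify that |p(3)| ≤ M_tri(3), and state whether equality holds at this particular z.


Coefficients: c_0 = 4, c_1 = 1, c_2 = 4. Radius r = 3.
Part (a). Triangle bound: M_tri(r) = Σ_k |c_k| r^k
  = |4|·3^0 + |1|·3^1 + |4|·3^2
  = 4 + 3 + 36 = 43.
This bounds M(r) := max_{|z|=r} |p(z)| from above; equality holds iff all terms c_k z^k can be made to align in phase at a single z on |z|=r.
Part (b). At z = 3 (real, on the circle |z| = r):
  p(3) = (4)·3^0 + (1)·3^1 + (4)·3^2 = 43.
  |p(3)| = 43.
Since all nonzero coefficients share the same sign, |p(3)| = 43 = M_tri(3); the triangle bound is attained at z = 3, so in fact M(r) = 43.

M_tri(3) = 43; |p(3)| = 43; equality at z=3: yes.
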